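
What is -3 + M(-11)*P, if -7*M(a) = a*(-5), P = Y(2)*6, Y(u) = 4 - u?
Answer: -681/7 ≈ -97.286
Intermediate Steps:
P = 12 (P = (4 - 1*2)*6 = (4 - 2)*6 = 2*6 = 12)
M(a) = 5*a/7 (M(a) = -a*(-5)/7 = -(-5)*a/7 = 5*a/7)
-3 + M(-11)*P = -3 + ((5/7)*(-11))*12 = -3 - 55/7*12 = -3 - 660/7 = -681/7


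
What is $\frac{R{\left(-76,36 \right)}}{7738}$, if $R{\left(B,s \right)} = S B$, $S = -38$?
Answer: $\frac{1444}{3869} \approx 0.37322$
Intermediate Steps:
$R{\left(B,s \right)} = - 38 B$
$\frac{R{\left(-76,36 \right)}}{7738} = \frac{\left(-38\right) \left(-76\right)}{7738} = 2888 \cdot \frac{1}{7738} = \frac{1444}{3869}$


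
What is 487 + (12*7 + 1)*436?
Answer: 37547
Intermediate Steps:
487 + (12*7 + 1)*436 = 487 + (84 + 1)*436 = 487 + 85*436 = 487 + 37060 = 37547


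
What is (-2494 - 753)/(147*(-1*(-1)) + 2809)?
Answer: -3247/2956 ≈ -1.0984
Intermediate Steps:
(-2494 - 753)/(147*(-1*(-1)) + 2809) = -3247/(147*1 + 2809) = -3247/(147 + 2809) = -3247/2956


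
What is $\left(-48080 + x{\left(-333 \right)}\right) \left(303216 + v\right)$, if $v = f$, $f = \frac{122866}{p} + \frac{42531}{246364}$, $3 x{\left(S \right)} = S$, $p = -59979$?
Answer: $- \frac{215919483800287635511}{14776666356} \approx -1.4612 \cdot 10^{10}$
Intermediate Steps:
$x{\left(S \right)} = \frac{S}{3}$
$f = - \frac{27718792375}{14776666356}$ ($f = \frac{122866}{-59979} + \frac{42531}{246364} = 122866 \left(- \frac{1}{59979}\right) + 42531 \cdot \frac{1}{246364} = - \frac{122866}{59979} + \frac{42531}{246364} = - \frac{27718792375}{14776666356} \approx -1.8758$)
$v = - \frac{27718792375}{14776666356} \approx -1.8758$
$\left(-48080 + x{\left(-333 \right)}\right) \left(303216 + v\right) = \left(-48080 + \frac{1}{3} \left(-333\right)\right) \left(303216 - \frac{27718792375}{14776666356}\right) = \left(-48080 - 111\right) \frac{4480493947008521}{14776666356} = \left(-48191\right) \frac{4480493947008521}{14776666356} = - \frac{215919483800287635511}{14776666356}$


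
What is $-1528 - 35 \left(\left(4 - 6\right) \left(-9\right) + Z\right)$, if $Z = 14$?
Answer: $-2648$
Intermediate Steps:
$-1528 - 35 \left(\left(4 - 6\right) \left(-9\right) + Z\right) = -1528 - 35 \left(\left(4 - 6\right) \left(-9\right) + 14\right) = -1528 - 35 \left(\left(-2\right) \left(-9\right) + 14\right) = -1528 - 35 \left(18 + 14\right) = -1528 - 35 \cdot 32 = -1528 - 1120 = -2648$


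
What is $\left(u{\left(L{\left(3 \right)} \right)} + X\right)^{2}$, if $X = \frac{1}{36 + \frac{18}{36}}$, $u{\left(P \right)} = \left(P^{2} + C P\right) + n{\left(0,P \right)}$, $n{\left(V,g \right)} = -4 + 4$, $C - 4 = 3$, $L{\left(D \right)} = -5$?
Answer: $\frac{529984}{5329} \approx 99.453$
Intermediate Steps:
$C = 7$ ($C = 4 + 3 = 7$)
$n{\left(V,g \right)} = 0$
$u{\left(P \right)} = P^{2} + 7 P$ ($u{\left(P \right)} = \left(P^{2} + 7 P\right) + 0 = P^{2} + 7 P$)
$X = \frac{2}{73}$ ($X = \frac{1}{36 + 18 \cdot \frac{1}{36}} = \frac{1}{36 + \frac{1}{2}} = \frac{1}{\frac{73}{2}} = \frac{2}{73} \approx 0.027397$)
$\left(u{\left(L{\left(3 \right)} \right)} + X\right)^{2} = \left(- 5 \left(7 - 5\right) + \frac{2}{73}\right)^{2} = \left(\left(-5\right) 2 + \frac{2}{73}\right)^{2} = \left(-10 + \frac{2}{73}\right)^{2} = \left(- \frac{728}{73}\right)^{2} = \frac{529984}{5329}$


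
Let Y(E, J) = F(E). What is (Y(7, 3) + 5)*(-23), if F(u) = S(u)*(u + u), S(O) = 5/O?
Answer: -345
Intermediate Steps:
F(u) = 10 (F(u) = (5/u)*(u + u) = (5/u)*(2*u) = 10)
Y(E, J) = 10
(Y(7, 3) + 5)*(-23) = (10 + 5)*(-23) = 15*(-23) = -345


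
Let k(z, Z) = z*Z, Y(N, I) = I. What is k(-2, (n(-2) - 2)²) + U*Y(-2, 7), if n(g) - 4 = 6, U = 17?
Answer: -9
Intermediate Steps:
n(g) = 10 (n(g) = 4 + 6 = 10)
k(z, Z) = Z*z
k(-2, (n(-2) - 2)²) + U*Y(-2, 7) = (10 - 2)²*(-2) + 17*7 = 8²*(-2) + 119 = 64*(-2) + 119 = -128 + 119 = -9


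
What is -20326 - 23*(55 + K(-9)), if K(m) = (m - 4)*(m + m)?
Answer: -26973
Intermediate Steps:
K(m) = 2*m*(-4 + m) (K(m) = (-4 + m)*(2*m) = 2*m*(-4 + m))
-20326 - 23*(55 + K(-9)) = -20326 - 23*(55 + 2*(-9)*(-4 - 9)) = -20326 - 23*(55 + 2*(-9)*(-13)) = -20326 - 23*(55 + 234) = -20326 - 23*289 = -20326 - 1*6647 = -20326 - 6647 = -26973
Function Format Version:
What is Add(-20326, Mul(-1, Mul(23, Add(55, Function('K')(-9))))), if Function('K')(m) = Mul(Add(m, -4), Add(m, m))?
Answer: -26973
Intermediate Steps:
Function('K')(m) = Mul(2, m, Add(-4, m)) (Function('K')(m) = Mul(Add(-4, m), Mul(2, m)) = Mul(2, m, Add(-4, m)))
Add(-20326, Mul(-1, Mul(23, Add(55, Function('K')(-9))))) = Add(-20326, Mul(-1, Mul(23, Add(55, Mul(2, -9, Add(-4, -9)))))) = Add(-20326, Mul(-1, Mul(23, Add(55, Mul(2, -9, -13))))) = Add(-20326, Mul(-1, Mul(23, Add(55, 234)))) = Add(-20326, Mul(-1, Mul(23, 289))) = Add(-20326, Mul(-1, 6647)) = Add(-20326, -6647) = -26973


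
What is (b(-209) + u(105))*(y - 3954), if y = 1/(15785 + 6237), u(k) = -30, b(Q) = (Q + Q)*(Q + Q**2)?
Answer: 791133987611381/11011 ≈ 7.1849e+10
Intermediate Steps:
b(Q) = 2*Q*(Q + Q**2) (b(Q) = (2*Q)*(Q + Q**2) = 2*Q*(Q + Q**2))
y = 1/22022 ≈ 4.5409e-5
(b(-209) + u(105))*(y - 3954) = (2*(-209)**2*(1 - 209) - 30)*(1/22022 - 3954) = (2*43681*(-208) - 30)*(-87074987/22022) = (-18171296 - 30)*(-87074987/22022) = -18171326*(-87074987/22022) = 791133987611381/11011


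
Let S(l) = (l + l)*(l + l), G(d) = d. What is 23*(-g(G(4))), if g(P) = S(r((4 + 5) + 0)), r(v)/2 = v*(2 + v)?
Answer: -3606768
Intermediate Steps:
r(v) = 2*v*(2 + v) (r(v) = 2*(v*(2 + v)) = 2*v*(2 + v))
S(l) = 4*l² (S(l) = (2*l)*(2*l) = 4*l²)
g(P) = 156816 (g(P) = 4*(2*((4 + 5) + 0)*(2 + ((4 + 5) + 0)))² = 4*(2*(9 + 0)*(2 + (9 + 0)))² = 4*(2*9*(2 + 9))² = 4*(2*9*11)² = 4*198² = 4*39204 = 156816)
23*(-g(G(4))) = 23*(-1*156816) = 23*(-156816) = -3606768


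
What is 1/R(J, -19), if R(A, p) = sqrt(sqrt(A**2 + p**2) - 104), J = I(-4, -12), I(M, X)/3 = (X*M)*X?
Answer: 1/sqrt(-104 + sqrt(2986345)) ≈ 0.024814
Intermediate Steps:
I(M, X) = 3*M*X**2 (I(M, X) = 3*((X*M)*X) = 3*((M*X)*X) = 3*(M*X**2) = 3*M*X**2)
J = -1728 (J = 3*(-4)*(-12)**2 = 3*(-4)*144 = -1728)
R(A, p) = sqrt(-104 + sqrt(A**2 + p**2))
1/R(J, -19) = 1/(sqrt(-104 + sqrt((-1728)**2 + (-19)**2))) = 1/(sqrt(-104 + sqrt(2985984 + 361))) = 1/(sqrt(-104 + sqrt(2986345))) = 1/sqrt(-104 + sqrt(2986345))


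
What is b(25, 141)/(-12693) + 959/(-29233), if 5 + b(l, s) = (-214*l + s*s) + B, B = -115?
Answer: -433449350/371054469 ≈ -1.1682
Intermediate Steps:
b(l, s) = -120 + s² - 214*l (b(l, s) = -5 + ((-214*l + s*s) - 115) = -5 + ((-214*l + s²) - 115) = -5 + ((s² - 214*l) - 115) = -5 + (-115 + s² - 214*l) = -120 + s² - 214*l)
b(25, 141)/(-12693) + 959/(-29233) = (-120 + 141² - 214*25)/(-12693) + 959/(-29233) = (-120 + 19881 - 5350)*(-1/12693) + 959*(-1/29233) = 14411*(-1/12693) - 959/29233 = -14411/12693 - 959/29233 = -433449350/371054469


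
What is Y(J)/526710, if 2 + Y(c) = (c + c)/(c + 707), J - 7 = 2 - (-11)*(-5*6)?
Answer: -707/101655030 ≈ -6.9549e-6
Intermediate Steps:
J = -321 (J = 7 + (2 - (-11)*(-5*6)) = 7 + (2 - (-11)*(-30)) = 7 + (2 - 1*330) = 7 + (2 - 330) = 7 - 328 = -321)
Y(c) = -2 + 2*c/(707 + c) (Y(c) = -2 + (c + c)/(c + 707) = -2 + (2*c)/(707 + c) = -2 + 2*c/(707 + c))
Y(J)/526710 = -1414/(707 - 321)/526710 = -1414/386*(1/526710) = -1414*1/386*(1/526710) = -707/193*1/526710 = -707/101655030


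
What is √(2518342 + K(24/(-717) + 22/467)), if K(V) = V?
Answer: 124*√2040332294234/111613 ≈ 1586.9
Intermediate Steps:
√(2518342 + K(24/(-717) + 22/467)) = √(2518342 + (24/(-717) + 22/467)) = √(2518342 + (24*(-1/717) + 22*(1/467))) = √(2518342 + (-8/239 + 22/467)) = √(2518342 + 1522/111613) = √(281079707168/111613) = 124*√2040332294234/111613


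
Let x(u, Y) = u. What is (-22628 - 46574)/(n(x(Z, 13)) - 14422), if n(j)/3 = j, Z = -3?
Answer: 69202/14431 ≈ 4.7954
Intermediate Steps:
n(j) = 3*j
(-22628 - 46574)/(n(x(Z, 13)) - 14422) = (-22628 - 46574)/(3*(-3) - 14422) = -69202/(-9 - 14422) = -69202/(-14431) = -69202*(-1/14431) = 69202/14431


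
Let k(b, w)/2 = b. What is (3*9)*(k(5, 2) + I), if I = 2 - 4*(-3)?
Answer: 648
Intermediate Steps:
I = 14 (I = 2 + 12 = 14)
k(b, w) = 2*b
(3*9)*(k(5, 2) + I) = (3*9)*(2*5 + 14) = 27*(10 + 14) = 27*24 = 648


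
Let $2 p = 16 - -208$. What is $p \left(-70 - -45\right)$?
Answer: $-2800$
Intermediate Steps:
$p = 112$ ($p = \frac{16 - -208}{2} = \frac{16 + 208}{2} = \frac{1}{2} \cdot 224 = 112$)
$p \left(-70 - -45\right) = 112 \left(-70 - -45\right) = 112 \left(-70 + 45\right) = 112 \left(-25\right) = -2800$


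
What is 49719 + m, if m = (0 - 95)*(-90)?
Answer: 58269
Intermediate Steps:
m = 8550 (m = -95*(-90) = 8550)
49719 + m = 49719 + 8550 = 58269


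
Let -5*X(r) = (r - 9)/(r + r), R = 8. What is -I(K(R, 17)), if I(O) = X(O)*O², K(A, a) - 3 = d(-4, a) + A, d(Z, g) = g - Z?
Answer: 368/5 ≈ 73.600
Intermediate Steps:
K(A, a) = 7 + A + a (K(A, a) = 3 + ((a - 1*(-4)) + A) = 3 + ((a + 4) + A) = 3 + ((4 + a) + A) = 3 + (4 + A + a) = 7 + A + a)
X(r) = -(-9 + r)/(10*r) (X(r) = -(r - 9)/(5*(r + r)) = -(-9 + r)/(5*(2*r)) = -(-9 + r)*1/(2*r)/5 = -(-9 + r)/(10*r))
I(O) = O*(9 - O)/10 (I(O) = ((9 - O)/(10*O))*O² = O*(9 - O)/10)
-I(K(R, 17)) = -(7 + 8 + 17)*(9 - (7 + 8 + 17))/10 = -32*(9 - 1*32)/10 = -32*(9 - 32)/10 = -32*(-23)/10 = -1*(-368/5) = 368/5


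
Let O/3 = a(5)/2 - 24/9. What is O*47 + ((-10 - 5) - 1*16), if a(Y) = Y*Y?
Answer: 2711/2 ≈ 1355.5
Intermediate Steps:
a(Y) = Y²
O = 59/2 (O = 3*(5²/2 - 24/9) = 3*(25*(½) - 24*⅑) = 3*(25/2 - 8/3) = 3*(59/6) = 59/2 ≈ 29.500)
O*47 + ((-10 - 5) - 1*16) = (59/2)*47 + ((-10 - 5) - 1*16) = 2773/2 + (-15 - 16) = 2773/2 - 31 = 2711/2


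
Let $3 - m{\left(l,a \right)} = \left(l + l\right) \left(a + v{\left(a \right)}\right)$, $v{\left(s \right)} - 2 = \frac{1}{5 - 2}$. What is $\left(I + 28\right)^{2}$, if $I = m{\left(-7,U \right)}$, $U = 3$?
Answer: $\frac{100489}{9} \approx 11165.0$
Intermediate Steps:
$v{\left(s \right)} = \frac{7}{3}$ ($v{\left(s \right)} = 2 + \frac{1}{5 - 2} = 2 + \frac{1}{3} = \frac{7}{3}$)
$m{\left(l,a \right)} = 3 - 2 l \left(\frac{7}{3} + a\right)$ ($m{\left(l,a \right)} = 3 - \left(l + l\right) \left(a + \frac{7}{3}\right) = 3 - 2 l \left(\frac{7}{3} + a\right)$)
$I = \frac{233}{3}$ ($I = 3 - - \frac{98}{3} - 6 \left(-7\right) = 3 + \frac{98}{3} + 42 = \frac{233}{3} \approx 77.667$)
$\left(I + 28\right)^{2} = \left(\frac{233}{3} + 28\right)^{2} = \left(\frac{317}{3}\right)^{2} = \frac{100489}{9}$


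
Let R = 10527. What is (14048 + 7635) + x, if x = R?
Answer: 32210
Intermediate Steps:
x = 10527
(14048 + 7635) + x = (14048 + 7635) + 10527 = 21683 + 10527 = 32210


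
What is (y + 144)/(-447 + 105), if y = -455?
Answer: 311/342 ≈ 0.90936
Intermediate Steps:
(y + 144)/(-447 + 105) = (-455 + 144)/(-447 + 105) = -311/(-342) = -311*(-1/342) = 311/342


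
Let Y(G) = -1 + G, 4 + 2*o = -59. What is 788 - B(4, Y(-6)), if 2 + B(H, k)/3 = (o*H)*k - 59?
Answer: -1675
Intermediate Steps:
o = -63/2 (o = -2 + (½)*(-59) = -2 - 59/2 = -63/2 ≈ -31.500)
B(H, k) = -183 - 189*H*k/2 (B(H, k) = -6 + 3*((-63*H/2)*k - 59) = -6 + 3*(-63*H*k/2 - 59) = -6 + 3*(-59 - 63*H*k/2) = -6 + (-177 - 189*H*k/2) = -183 - 189*H*k/2)
788 - B(4, Y(-6)) = 788 - (-183 - 189/2*4*(-1 - 6)) = 788 - (-183 - 189/2*4*(-7)) = 788 - (-183 + 2646) = 788 - 1*2463 = 788 - 2463 = -1675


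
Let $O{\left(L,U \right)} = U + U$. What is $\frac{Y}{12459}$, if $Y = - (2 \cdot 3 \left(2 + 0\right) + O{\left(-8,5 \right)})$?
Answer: $- \frac{22}{12459} \approx -0.0017658$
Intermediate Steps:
$O{\left(L,U \right)} = 2 U$
$Y = -22$ ($Y = - (2 \cdot 3 \left(2 + 0\right) + 2 \cdot 5) = - (6 \cdot 2 + 10) = - (12 + 10) = \left(-1\right) 22 = -22$)
$\frac{Y}{12459} = - \frac{22}{12459}$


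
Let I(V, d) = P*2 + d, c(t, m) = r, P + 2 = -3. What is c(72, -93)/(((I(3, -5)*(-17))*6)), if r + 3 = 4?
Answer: 1/1530 ≈ 0.00065359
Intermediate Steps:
r = 1 (r = -3 + 4 = 1)
P = -5 (P = -2 - 3 = -5)
c(t, m) = 1
I(V, d) = -10 + d (I(V, d) = -5*2 + d = -10 + d)
c(72, -93)/(((I(3, -5)*(-17))*6)) = 1/(((-10 - 5)*(-17))*6) = 1/(-15*(-17)*6) = 1/(255*6) = 1/1530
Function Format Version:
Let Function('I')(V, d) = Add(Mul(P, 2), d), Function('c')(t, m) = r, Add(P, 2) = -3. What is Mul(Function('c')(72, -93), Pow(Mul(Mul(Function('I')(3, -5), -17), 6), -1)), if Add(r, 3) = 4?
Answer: Rational(1, 1530) ≈ 0.00065359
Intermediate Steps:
r = 1 (r = Add(-3, 4) = 1)
P = -5 (P = Add(-2, -3) = -5)
Function('c')(t, m) = 1
Function('I')(V, d) = Add(-10, d) (Function('I')(V, d) = Add(Mul(-5, 2), d) = Add(-10, d))
Mul(Function('c')(72, -93), Pow(Mul(Mul(Function('I')(3, -5), -17), 6), -1)) = Mul(1, Pow(Mul(Mul(Add(-10, -5), -17), 6), -1)) = Mul(1, Pow(Mul(Mul(-15, -17), 6), -1)) = Mul(1, Pow(Mul(255, 6), -1)) = Mul(1, Pow(1530, -1)) = Mul(1, Rational(1, 1530)) = Rational(1, 1530)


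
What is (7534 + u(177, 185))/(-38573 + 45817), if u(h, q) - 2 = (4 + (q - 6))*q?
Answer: 41391/7244 ≈ 5.7138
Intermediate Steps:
u(h, q) = 2 + q*(-2 + q) (u(h, q) = 2 + (4 + (q - 6))*q = 2 + (4 + (-6 + q))*q = 2 + (-2 + q)*q = 2 + q*(-2 + q))
(7534 + u(177, 185))/(-38573 + 45817) = (7534 + (2 + 185² - 2*185))/(-38573 + 45817) = (7534 + (2 + 34225 - 370))/7244 = (7534 + 33857)*(1/7244) = 41391*(1/7244) = 41391/7244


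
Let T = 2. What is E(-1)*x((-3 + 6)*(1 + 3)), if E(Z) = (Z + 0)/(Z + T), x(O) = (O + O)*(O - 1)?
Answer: -264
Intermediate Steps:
x(O) = 2*O*(-1 + O) (x(O) = (2*O)*(-1 + O) = 2*O*(-1 + O))
E(Z) = Z/(2 + Z) (E(Z) = (Z + 0)/(Z + 2) = Z/(2 + Z))
E(-1)*x((-3 + 6)*(1 + 3)) = (-1/(2 - 1))*(2*((-3 + 6)*(1 + 3))*(-1 + (-3 + 6)*(1 + 3))) = (-1/1)*(2*(3*4)*(-1 + 3*4)) = (-1*1)*(2*12*(-1 + 12)) = -2*12*11 = -1*264 = -264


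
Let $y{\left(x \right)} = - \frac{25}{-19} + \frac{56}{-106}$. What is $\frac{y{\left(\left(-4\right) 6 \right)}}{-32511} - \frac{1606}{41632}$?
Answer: $- \frac{26305584419}{681486218832} \approx -0.0386$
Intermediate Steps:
$y{\left(x \right)} = \frac{793}{1007}$ ($y{\left(x \right)} = \left(-25\right) \left(- \frac{1}{19}\right) + 56 \left(- \frac{1}{106}\right) = \frac{25}{19} - \frac{28}{53} = \frac{793}{1007}$)
$\frac{y{\left(\left(-4\right) 6 \right)}}{-32511} - \frac{1606}{41632} = \frac{793}{1007 \left(-32511\right)} - \frac{1606}{41632} = \frac{793}{1007} \left(- \frac{1}{32511}\right) - \frac{803}{20816} = - \frac{793}{32738577} - \frac{803}{20816} = - \frac{26305584419}{681486218832}$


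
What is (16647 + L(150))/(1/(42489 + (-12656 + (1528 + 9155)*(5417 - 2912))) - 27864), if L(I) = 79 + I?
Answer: -452120663248/746497402271 ≈ -0.60566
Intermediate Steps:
(16647 + L(150))/(1/(42489 + (-12656 + (1528 + 9155)*(5417 - 2912))) - 27864) = (16647 + (79 + 150))/(1/(42489 + (-12656 + (1528 + 9155)*(5417 - 2912))) - 27864) = (16647 + 229)/(1/(42489 + (-12656 + 10683*2505)) - 27864) = 16876/(1/(42489 + (-12656 + 26760915)) - 27864) = 16876/(1/(42489 + 26748259) - 27864) = 16876/(1/26790748 - 27864) = 16876/(-746497402271/26790748) = 16876*(-26790748/746497402271) = -452120663248/746497402271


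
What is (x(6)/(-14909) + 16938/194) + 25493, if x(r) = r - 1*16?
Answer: 36993553580/1446173 ≈ 25580.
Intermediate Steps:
x(r) = -16 + r (x(r) = r - 16 = -16 + r)
(x(6)/(-14909) + 16938/194) + 25493 = ((-16 + 6)/(-14909) + 16938/194) + 25493 = (-10*(-1/14909) + 16938*(1/194)) + 25493 = (10/14909 + 8469/97) + 25493 = 126265291/1446173 + 25493 = 36993553580/1446173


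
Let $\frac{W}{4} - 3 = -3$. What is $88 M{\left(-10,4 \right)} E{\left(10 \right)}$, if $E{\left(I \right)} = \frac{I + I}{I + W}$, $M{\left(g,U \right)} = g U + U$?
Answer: $-6336$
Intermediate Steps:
$W = 0$ ($W = 12 + 4 \left(-3\right) = 12 - 12 = 0$)
$M{\left(g,U \right)} = U + U g$ ($M{\left(g,U \right)} = U g + U = U + U g$)
$E{\left(I \right)} = 2$ ($E{\left(I \right)} = \frac{I + I}{I + 0} = \frac{2 I}{I} = 2$)
$88 M{\left(-10,4 \right)} E{\left(10 \right)} = 88 \cdot 4 \left(1 - 10\right) 2 = 88 \cdot 4 \left(-9\right) 2 = 88 \left(-36\right) 2 = \left(-3168\right) 2 = -6336$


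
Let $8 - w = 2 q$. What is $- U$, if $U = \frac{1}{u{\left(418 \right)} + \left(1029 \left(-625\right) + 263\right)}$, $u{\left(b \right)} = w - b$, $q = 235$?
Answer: $\frac{1}{643742} \approx 1.5534 \cdot 10^{-6}$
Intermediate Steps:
$w = -462$ ($w = 8 - 2 \cdot 235 = 8 - 470 = -462$)
$u{\left(b \right)} = -462 - b$
$U = - \frac{1}{643742}$ ($U = \frac{1}{\left(-462 - 418\right) + \left(1029 \left(-625\right) + 263\right)} = \frac{1}{\left(-462 - 418\right) + \left(-643125 + 263\right)} = \frac{1}{-880 - 642862} = \frac{1}{-643742} = - \frac{1}{643742} \approx -1.5534 \cdot 10^{-6}$)
$- U = \left(-1\right) \left(- \frac{1}{643742}\right) = \frac{1}{643742}$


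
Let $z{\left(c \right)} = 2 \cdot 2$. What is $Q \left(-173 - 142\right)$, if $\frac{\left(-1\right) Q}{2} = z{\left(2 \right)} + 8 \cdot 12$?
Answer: $63000$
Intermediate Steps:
$z{\left(c \right)} = 4$
$Q = -200$ ($Q = - 2 \left(4 + 8 \cdot 12\right) = - 2 \left(4 + 96\right) = \left(-2\right) 100 = -200$)
$Q \left(-173 - 142\right) = - 200 \left(-173 - 142\right) = \left(-200\right) \left(-315\right) = 63000$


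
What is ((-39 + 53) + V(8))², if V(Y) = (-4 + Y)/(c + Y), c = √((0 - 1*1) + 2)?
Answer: 16900/81 ≈ 208.64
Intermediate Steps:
c = 1 (c = √((0 - 1) + 2) = √(-1 + 2) = √1 = 1)
V(Y) = (-4 + Y)/(1 + Y)
((-39 + 53) + V(8))² = ((-39 + 53) + (-4 + 8)/(1 + 8))² = (14 + 4/9)² = (130/9)² = 16900/81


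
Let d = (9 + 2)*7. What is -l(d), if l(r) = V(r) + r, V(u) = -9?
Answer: -68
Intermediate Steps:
d = 77 (d = 11*7 = 77)
l(r) = -9 + r
-l(d) = -(-9 + 77) = -1*68 = -68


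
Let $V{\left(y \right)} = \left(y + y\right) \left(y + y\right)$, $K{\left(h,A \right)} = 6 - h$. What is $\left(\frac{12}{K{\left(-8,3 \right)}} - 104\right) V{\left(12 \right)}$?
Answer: $- \frac{415872}{7} \approx -59410.0$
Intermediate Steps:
$V{\left(y \right)} = 4 y^{2}$ ($V{\left(y \right)} = 2 y 2 y = 4 y^{2}$)
$\left(\frac{12}{K{\left(-8,3 \right)}} - 104\right) V{\left(12 \right)} = \left(\frac{12}{6 - -8} - 104\right) 4 \cdot 12^{2} = \left(\frac{12}{6 + 8} - 104\right) 4 \cdot 144 = \left(\frac{12}{14} - 104\right) 576 = \left(12 \cdot \frac{1}{14} - 104\right) 576 = \left(\frac{6}{7} - 104\right) 576 = \left(- \frac{722}{7}\right) 576 = - \frac{415872}{7}$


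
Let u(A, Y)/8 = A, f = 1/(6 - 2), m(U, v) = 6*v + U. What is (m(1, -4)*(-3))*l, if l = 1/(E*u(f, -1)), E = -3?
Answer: -23/2 ≈ -11.500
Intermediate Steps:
m(U, v) = U + 6*v
f = ¼ (f = 1/4 = ¼ ≈ 0.25000)
u(A, Y) = 8*A
l = -⅙ (l = 1/(-24/4) = 1/(-3*2) = 1/(-6) = -⅙ ≈ -0.16667)
(m(1, -4)*(-3))*l = ((1 + 6*(-4))*(-3))*(-⅙) = ((1 - 24)*(-3))*(-⅙) = -23*(-3)*(-⅙) = 69*(-⅙) = -23/2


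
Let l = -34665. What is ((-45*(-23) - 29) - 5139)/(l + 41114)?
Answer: -4133/6449 ≈ -0.64087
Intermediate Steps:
((-45*(-23) - 29) - 5139)/(l + 41114) = ((-45*(-23) - 29) - 5139)/(-34665 + 41114) = ((1035 - 29) - 5139)/6449 = (1006 - 5139)*(1/6449) = -4133*1/6449 = -4133/6449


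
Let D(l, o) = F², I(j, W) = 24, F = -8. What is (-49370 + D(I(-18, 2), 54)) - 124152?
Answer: -173458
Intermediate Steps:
D(l, o) = 64 (D(l, o) = (-8)² = 64)
(-49370 + D(I(-18, 2), 54)) - 124152 = (-49370 + 64) - 124152 = -49306 - 124152 = -173458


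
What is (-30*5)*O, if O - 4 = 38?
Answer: -6300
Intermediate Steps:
O = 42 (O = 4 + 38 = 42)
(-30*5)*O = -30*5*42 = -150*42 = -6300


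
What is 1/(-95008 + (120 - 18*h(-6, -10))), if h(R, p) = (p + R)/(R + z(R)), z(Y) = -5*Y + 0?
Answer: -1/94876 ≈ -1.0540e-5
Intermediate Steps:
z(Y) = -5*Y
h(R, p) = -(R + p)/(4*R) (h(R, p) = (p + R)/(R - 5*R) = (R + p)/((-4*R)) = (R + p)*(-1/(4*R)) = -(R + p)/(4*R))
1/(-95008 + (120 - 18*h(-6, -10))) = 1/(-95008 + (120 - 9*(-1*(-6) - 1*(-10))/(2*(-6)))) = 1/(-95008 + (120 - 9*(-1)*(6 + 10)/(2*6))) = 1/(-95008 + (120 - 9*(-1)*16/(2*6))) = 1/(-95008 + (120 - 18*(-2/3))) = 1/(-95008 + (120 + 12)) = 1/(-95008 + 132) = 1/(-94876) = -1/94876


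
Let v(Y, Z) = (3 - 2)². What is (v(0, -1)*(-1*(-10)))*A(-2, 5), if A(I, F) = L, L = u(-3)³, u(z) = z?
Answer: -270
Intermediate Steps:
v(Y, Z) = 1 (v(Y, Z) = 1² = 1)
L = -27 (L = (-3)³ = -27)
A(I, F) = -27
(v(0, -1)*(-1*(-10)))*A(-2, 5) = (1*(-1*(-10)))*(-27) = (1*10)*(-27) = 10*(-27) = -270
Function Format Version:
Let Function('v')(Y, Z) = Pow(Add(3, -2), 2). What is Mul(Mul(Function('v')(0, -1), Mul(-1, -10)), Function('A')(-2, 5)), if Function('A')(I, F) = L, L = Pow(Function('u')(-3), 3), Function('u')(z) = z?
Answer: -270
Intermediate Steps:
Function('v')(Y, Z) = 1 (Function('v')(Y, Z) = Pow(1, 2) = 1)
L = -27 (L = Pow(-3, 3) = -27)
Function('A')(I, F) = -27
Mul(Mul(Function('v')(0, -1), Mul(-1, -10)), Function('A')(-2, 5)) = Mul(Mul(1, Mul(-1, -10)), -27) = Mul(Mul(1, 10), -27) = Mul(10, -27) = -270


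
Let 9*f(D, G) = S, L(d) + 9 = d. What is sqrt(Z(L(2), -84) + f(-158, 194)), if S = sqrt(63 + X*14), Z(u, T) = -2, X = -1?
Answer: I*sqrt(11)/3 ≈ 1.1055*I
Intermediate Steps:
L(d) = -9 + d
S = 7 (S = sqrt(63 - 1*14) = sqrt(63 - 14) = sqrt(49) = 7)
f(D, G) = 7/9 (f(D, G) = (1/9)*7 = 7/9)
sqrt(Z(L(2), -84) + f(-158, 194)) = sqrt(-2 + 7/9) = sqrt(-11/9) = I*sqrt(11)/3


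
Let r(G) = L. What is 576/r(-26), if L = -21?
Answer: -192/7 ≈ -27.429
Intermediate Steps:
r(G) = -21
576/r(-26) = 576/(-21) = 576*(-1/21) = -192/7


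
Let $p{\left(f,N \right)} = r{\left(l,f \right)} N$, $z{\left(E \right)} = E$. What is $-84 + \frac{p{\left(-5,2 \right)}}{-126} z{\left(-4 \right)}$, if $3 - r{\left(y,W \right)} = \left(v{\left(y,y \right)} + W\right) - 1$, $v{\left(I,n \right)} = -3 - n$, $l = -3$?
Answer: $- \frac{584}{7} \approx -83.429$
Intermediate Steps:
$r{\left(y,W \right)} = 7 + y - W$ ($r{\left(y,W \right)} = 3 - \left(\left(\left(-3 - y\right) + W\right) - 1\right) = 3 - \left(\left(-3 + W - y\right) - 1\right) = 3 - \left(-4 + W - y\right) = 3 + \left(4 + y - W\right) = 7 + y - W$)
$p{\left(f,N \right)} = N \left(4 - f\right)$ ($p{\left(f,N \right)} = \left(7 - 3 - f\right) N = \left(4 - f\right) N = N \left(4 - f\right)$)
$-84 + \frac{p{\left(-5,2 \right)}}{-126} z{\left(-4 \right)} = -84 + \frac{2 \left(4 - -5\right)}{-126} \left(-4\right) = -84 + 2 \left(4 + 5\right) \left(- \frac{1}{126}\right) \left(-4\right) = -84 + 2 \cdot 9 \left(- \frac{1}{126}\right) \left(-4\right) = -84 + 18 \left(- \frac{1}{126}\right) \left(-4\right) = -84 - - \frac{4}{7} = -84 + \frac{4}{7} = - \frac{584}{7}$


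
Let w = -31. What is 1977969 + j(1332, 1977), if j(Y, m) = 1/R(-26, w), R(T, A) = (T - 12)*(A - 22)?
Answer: 3983629567/2014 ≈ 1.9780e+6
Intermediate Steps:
R(T, A) = (-22 + A)*(-12 + T) (R(T, A) = (-12 + T)*(-22 + A) = (-22 + A)*(-12 + T))
j(Y, m) = 1/2014 (j(Y, m) = 1/(264 - 22*(-26) - 12*(-31) - 31*(-26)) = 1/(264 + 572 + 372 + 806) = 1/2014)
1977969 + j(1332, 1977) = 1977969 + 1/2014 = 3983629567/2014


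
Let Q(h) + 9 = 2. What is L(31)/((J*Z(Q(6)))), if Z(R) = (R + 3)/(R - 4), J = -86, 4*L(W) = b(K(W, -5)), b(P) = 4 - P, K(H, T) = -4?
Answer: -11/172 ≈ -0.063954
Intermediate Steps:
Q(h) = -7 (Q(h) = -9 + 2 = -7)
L(W) = 2 (L(W) = (4 - 1*(-4))/4 = (4 + 4)/4 = (¼)*8 = 2)
Z(R) = (3 + R)/(-4 + R)
L(31)/((J*Z(Q(6)))) = 2/((-86*(3 - 7)/(-4 - 7))) = 2/((-86*(-4)/(-11))) = 2/((-(-86)*(-4)/11)) = 2/((-86*4/11)) = 2/(-344/11) = 2*(-11/344) = -11/172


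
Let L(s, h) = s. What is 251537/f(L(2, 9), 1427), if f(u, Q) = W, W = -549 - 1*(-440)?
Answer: -251537/109 ≈ -2307.7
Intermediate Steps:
W = -109 (W = -549 + 440 = -109)
f(u, Q) = -109
251537/f(L(2, 9), 1427) = 251537/(-109) = 251537*(-1/109) = -251537/109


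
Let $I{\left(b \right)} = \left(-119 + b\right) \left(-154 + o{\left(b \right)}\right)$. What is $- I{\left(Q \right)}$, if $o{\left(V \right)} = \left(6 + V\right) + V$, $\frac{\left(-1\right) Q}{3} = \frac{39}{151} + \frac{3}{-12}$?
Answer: $- \frac{3214318501}{182408} \approx -17622.0$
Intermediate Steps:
$Q = - \frac{15}{604}$ ($Q = - 3 \left(\frac{39}{151} + \frac{3}{-12}\right) = - 3 \left(39 \cdot \frac{1}{151} + 3 \left(- \frac{1}{12}\right)\right) = - 3 \left(\frac{39}{151} - \frac{1}{4}\right) = \left(-3\right) \frac{5}{604} = - \frac{15}{604} \approx -0.024834$)
$o{\left(V \right)} = 6 + 2 V$
$I{\left(b \right)} = \left(-148 + 2 b\right) \left(-119 + b\right)$ ($I{\left(b \right)} = \left(-119 + b\right) \left(-154 + \left(6 + 2 b\right)\right) = \left(-119 + b\right) \left(-148 + 2 b\right) = \left(-148 + 2 b\right) \left(-119 + b\right)$)
$- I{\left(Q \right)} = - (17612 - - \frac{2895}{302} + 2 \left(- \frac{15}{604}\right)^{2}) = - (17612 + \frac{2895}{302} + 2 \cdot \frac{225}{364816}) = - (17612 + \frac{2895}{302} + \frac{225}{182408}) = \left(-1\right) \frac{3214318501}{182408} = - \frac{3214318501}{182408}$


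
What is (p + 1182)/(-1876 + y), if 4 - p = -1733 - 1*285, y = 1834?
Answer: -534/7 ≈ -76.286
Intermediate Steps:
p = 2022 (p = 4 - (-1733 - 1*285) = 4 - (-1733 - 285) = 4 - 1*(-2018) = 4 + 2018 = 2022)
(p + 1182)/(-1876 + y) = (2022 + 1182)/(-1876 + 1834) = 3204/(-42) = 3204*(-1/42) = -534/7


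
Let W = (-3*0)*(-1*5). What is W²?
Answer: 0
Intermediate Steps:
W = 0 (W = 0*(-5) = 0)
W² = 0² = 0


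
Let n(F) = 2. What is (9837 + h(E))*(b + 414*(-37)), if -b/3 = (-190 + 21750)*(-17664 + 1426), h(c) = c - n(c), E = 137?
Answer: 10473177981384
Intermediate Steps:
h(c) = -2 + c (h(c) = c - 1*2 = c - 2 = -2 + c)
b = 1050273840 (b = -3*(-190 + 21750)*(-17664 + 1426) = -64680*(-16238) = -3*(-350091280) = 1050273840)
(9837 + h(E))*(b + 414*(-37)) = (9837 + (-2 + 137))*(1050273840 + 414*(-37)) = (9837 + 135)*(1050273840 - 15318) = 9972*1050258522 = 10473177981384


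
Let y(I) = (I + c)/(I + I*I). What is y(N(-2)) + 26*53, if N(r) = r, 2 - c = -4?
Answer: 1380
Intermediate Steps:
c = 6 (c = 2 - 1*(-4) = 2 + 4 = 6)
y(I) = (6 + I)/(I + I²) (y(I) = (I + 6)/(I + I*I) = (6 + I)/(I + I²))
y(N(-2)) + 26*53 = (6 - 2)/((-2)*(1 - 2)) + 26*53 = -½*4/(-1) + 1378 = -½*(-1)*4 + 1378 = 2 + 1378 = 1380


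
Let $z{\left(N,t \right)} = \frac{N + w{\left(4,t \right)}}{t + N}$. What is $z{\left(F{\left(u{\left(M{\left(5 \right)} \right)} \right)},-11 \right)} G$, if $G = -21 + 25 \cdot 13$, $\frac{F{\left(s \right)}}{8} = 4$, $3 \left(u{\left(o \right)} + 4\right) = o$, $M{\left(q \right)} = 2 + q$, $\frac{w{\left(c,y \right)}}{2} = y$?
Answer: $\frac{3040}{21} \approx 144.76$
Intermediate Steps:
$w{\left(c,y \right)} = 2 y$
$u{\left(o \right)} = -4 + \frac{o}{3}$
$F{\left(s \right)} = 32$ ($F{\left(s \right)} = 8 \cdot 4 = 32$)
$G = 304$ ($G = -21 + 325 = 304$)
$z{\left(N,t \right)} = \frac{N + 2 t}{N + t}$ ($z{\left(N,t \right)} = \frac{N + 2 t}{t + N} = \frac{N + 2 t}{N + t}$)
$z{\left(F{\left(u{\left(M{\left(5 \right)} \right)} \right)},-11 \right)} G = \frac{32 + 2 \left(-11\right)}{32 - 11} \cdot 304 = \frac{32 - 22}{21} \cdot 304 = \frac{1}{21} \cdot 10 \cdot 304 = \frac{10}{21} \cdot 304 = \frac{3040}{21}$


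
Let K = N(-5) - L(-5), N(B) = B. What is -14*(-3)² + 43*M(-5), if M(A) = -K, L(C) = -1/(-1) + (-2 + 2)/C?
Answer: 132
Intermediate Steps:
L(C) = 1 (L(C) = -1*(-1) + 0/C = 1 + 0 = 1)
K = -6 (K = -5 - 1*1 = -5 - 1 = -6)
M(A) = 6 (M(A) = -1*(-6) = 6)
-14*(-3)² + 43*M(-5) = -14*(-3)² + 43*6 = -14*9 + 258 = -126 + 258 = 132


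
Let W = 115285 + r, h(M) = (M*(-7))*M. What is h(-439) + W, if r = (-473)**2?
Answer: -1010033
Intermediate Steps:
r = 223729
h(M) = -7*M**2 (h(M) = (-7*M)*M = -7*M**2)
W = 339014 (W = 115285 + 223729 = 339014)
h(-439) + W = -7*(-439)**2 + 339014 = -7*192721 + 339014 = -1349047 + 339014 = -1010033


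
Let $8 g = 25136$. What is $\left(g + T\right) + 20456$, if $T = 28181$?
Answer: $51779$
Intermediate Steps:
$g = 3142$ ($g = \frac{1}{8} \cdot 25136 = 3142$)
$\left(g + T\right) + 20456 = \left(3142 + 28181\right) + 20456 = 31323 + 20456 = 51779$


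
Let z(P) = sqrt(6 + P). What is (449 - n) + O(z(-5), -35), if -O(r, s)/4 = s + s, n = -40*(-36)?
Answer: -711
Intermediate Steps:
n = 1440
O(r, s) = -8*s (O(r, s) = -4*(s + s) = -8*s)
(449 - n) + O(z(-5), -35) = (449 - 1*1440) - 8*(-35) = (449 - 1440) + 280 = -991 + 280 = -711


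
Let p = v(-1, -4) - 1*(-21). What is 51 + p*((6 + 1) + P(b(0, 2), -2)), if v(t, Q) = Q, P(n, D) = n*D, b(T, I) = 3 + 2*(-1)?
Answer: 136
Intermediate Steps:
b(T, I) = 1 (b(T, I) = 3 - 2 = 1)
P(n, D) = D*n
p = 17 (p = -4 - 1*(-21) = -4 + 21 = 17)
51 + p*((6 + 1) + P(b(0, 2), -2)) = 51 + 17*((6 + 1) - 2*1) = 51 + 17*(7 - 2) = 51 + 17*5 = 51 + 85 = 136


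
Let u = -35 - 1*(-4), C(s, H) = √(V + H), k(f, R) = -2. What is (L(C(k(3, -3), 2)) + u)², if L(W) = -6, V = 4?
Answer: 1369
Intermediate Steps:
C(s, H) = √(4 + H)
u = -31 (u = -35 + 4 = -31)
(L(C(k(3, -3), 2)) + u)² = (-6 - 31)² = (-37)² = 1369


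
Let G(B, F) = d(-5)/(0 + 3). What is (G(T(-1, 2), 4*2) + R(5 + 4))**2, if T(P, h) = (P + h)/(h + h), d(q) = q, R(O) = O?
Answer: 484/9 ≈ 53.778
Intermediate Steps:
T(P, h) = (P + h)/(2*h) (T(P, h) = (P + h)/((2*h)) = (P + h)*(1/(2*h)) = (P + h)/(2*h))
G(B, F) = -5/3 (G(B, F) = -5/(0 + 3) = -5/3)
(G(T(-1, 2), 4*2) + R(5 + 4))**2 = (-5/3 + (5 + 4))**2 = (-5/3 + 9)**2 = (22/3)**2 = 484/9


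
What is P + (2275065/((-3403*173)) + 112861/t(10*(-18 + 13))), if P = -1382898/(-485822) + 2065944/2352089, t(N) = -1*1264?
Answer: -38021674610197109394181/425163583543732580464 ≈ -89.428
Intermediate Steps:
t(N) = -1264
P = 2128190109945/571348291079 (P = -1382898*(-1/485822) + 2065944*(1/2352089) = 691449/242911 + 2065944/2352089 = 2128190109945/571348291079 ≈ 3.7249)
P + (2275065/((-3403*173)) + 112861/t(10*(-18 + 13))) = 2128190109945/571348291079 + (2275065/((-3403*173)) + 112861/(-1264)) = 2128190109945/571348291079 + (2275065/(-588719) + 112861*(-1/1264)) = 2128190109945/571348291079 + (2275065*(-1/588719) - 112861/1264) = 2128190109945/571348291079 + (-2275065/588719 - 112861/1264) = 2128190109945/571348291079 - 69319097219/744140816 = -38021674610197109394181/425163583543732580464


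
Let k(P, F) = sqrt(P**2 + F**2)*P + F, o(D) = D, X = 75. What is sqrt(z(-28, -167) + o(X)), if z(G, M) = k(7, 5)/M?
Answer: sqrt(2090840 - 1169*sqrt(74))/167 ≈ 8.6377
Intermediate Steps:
k(P, F) = F + P*sqrt(F**2 + P**2) (k(P, F) = sqrt(F**2 + P**2)*P + F = P*sqrt(F**2 + P**2) + F = F + P*sqrt(F**2 + P**2))
z(G, M) = (5 + 7*sqrt(74))/M (z(G, M) = (5 + 7*sqrt(5**2 + 7**2))/M = (5 + 7*sqrt(25 + 49))/M = (5 + 7*sqrt(74))/M)
sqrt(z(-28, -167) + o(X)) = sqrt((5 + 7*sqrt(74))/(-167) + 75) = sqrt(-(5 + 7*sqrt(74))/167 + 75) = sqrt((-5/167 - 7*sqrt(74)/167) + 75) = sqrt(12520/167 - 7*sqrt(74)/167)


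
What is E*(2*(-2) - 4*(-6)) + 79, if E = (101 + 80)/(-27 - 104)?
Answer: 6729/131 ≈ 51.366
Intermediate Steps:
E = -181/131 (E = 181/(-131) = 181*(-1/131) = -181/131 ≈ -1.3817)
E*(2*(-2) - 4*(-6)) + 79 = -181*(2*(-2) - 4*(-6))/131 + 79 = -181*(-4 + 24)/131 + 79 = -181/131*20 + 79 = -3620/131 + 79 = 6729/131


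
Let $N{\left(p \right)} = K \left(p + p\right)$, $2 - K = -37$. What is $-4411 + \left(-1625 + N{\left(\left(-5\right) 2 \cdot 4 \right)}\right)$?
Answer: $-9156$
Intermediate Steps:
$K = 39$ ($K = 2 - -37 = 2 + 37 = 39$)
$N{\left(p \right)} = 78 p$ ($N{\left(p \right)} = 39 \left(p + p\right) = 39 \cdot 2 p = 78 p$)
$-4411 + \left(-1625 + N{\left(\left(-5\right) 2 \cdot 4 \right)}\right) = -4411 + \left(-1625 + 78 \left(-5\right) 2 \cdot 4\right) = -4411 + \left(-1625 + 78 \left(\left(-10\right) 4\right)\right) = -4411 + \left(-1625 + 78 \left(-40\right)\right) = -4411 - 4745 = -9156$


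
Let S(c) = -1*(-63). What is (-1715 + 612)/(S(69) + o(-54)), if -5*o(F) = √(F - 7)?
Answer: -1737225/99286 - 5515*I*√61/99286 ≈ -17.497 - 0.43383*I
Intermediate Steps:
S(c) = 63
o(F) = -√(-7 + F)/5 (o(F) = -√(F - 7)/5 = -√(-7 + F)/5)
(-1715 + 612)/(S(69) + o(-54)) = (-1715 + 612)/(63 - √(-7 - 54)/5) = -1103/(63 - I*√61/5)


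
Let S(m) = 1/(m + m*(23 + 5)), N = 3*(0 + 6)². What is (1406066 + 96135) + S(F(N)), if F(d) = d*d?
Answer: 508128501457/338256 ≈ 1.5022e+6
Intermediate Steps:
N = 108 (N = 3*6² = 3*36 = 108)
F(d) = d²
S(m) = 1/(29*m) (S(m) = 1/(m + m*28) = 1/(m + 28*m) = 1/(29*m))
(1406066 + 96135) + S(F(N)) = (1406066 + 96135) + 1/(29*(108²)) = 1502201 + (1/29)/11664 = 1502201 + (1/29)*(1/11664) = 1502201 + 1/338256 = 508128501457/338256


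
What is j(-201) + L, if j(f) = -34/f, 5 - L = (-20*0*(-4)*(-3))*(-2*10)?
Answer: 1039/201 ≈ 5.1692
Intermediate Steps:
L = 5 (L = 5 - (-20*0*(-4)*(-3))*(-2*10) = 5 - (-0*(-3))*(-20) = 5 - (-20*0)*(-20) = 5 - 0*(-20) = 5 - 1*0 = 5 + 0 = 5)
j(-201) + L = -34/(-201) + 5 = -34*(-1/201) + 5 = 34/201 + 5 = 1039/201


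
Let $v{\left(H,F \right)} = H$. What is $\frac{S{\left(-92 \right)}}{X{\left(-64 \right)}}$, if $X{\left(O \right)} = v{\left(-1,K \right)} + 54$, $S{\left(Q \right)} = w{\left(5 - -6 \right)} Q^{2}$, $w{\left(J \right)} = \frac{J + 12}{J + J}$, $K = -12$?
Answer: $\frac{97336}{583} \approx 166.96$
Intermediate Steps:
$w{\left(J \right)} = \frac{12 + J}{2 J}$
$S{\left(Q \right)} = \frac{23 Q^{2}}{22}$ ($S{\left(Q \right)} = \frac{12 + \left(5 - -6\right)}{2 \left(5 - -6\right)} Q^{2} = \frac{12 + \left(5 + 6\right)}{2 \left(5 + 6\right)} Q^{2} = \frac{12 + 11}{2 \cdot 11} Q^{2} = \frac{1}{2} \cdot \frac{1}{11} \cdot 23 Q^{2} = \frac{23 Q^{2}}{22}$)
$X{\left(O \right)} = 53$ ($X{\left(O \right)} = -1 + 54 = 53$)
$\frac{S{\left(-92 \right)}}{X{\left(-64 \right)}} = \frac{\frac{23}{22} \left(-92\right)^{2}}{53} = \frac{23}{22} \cdot 8464 \cdot \frac{1}{53} = \frac{97336}{11} \cdot \frac{1}{53} = \frac{97336}{583}$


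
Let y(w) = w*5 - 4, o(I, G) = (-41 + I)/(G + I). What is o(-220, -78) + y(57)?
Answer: 83999/298 ≈ 281.88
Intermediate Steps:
o(I, G) = (-41 + I)/(G + I)
y(w) = -4 + 5*w (y(w) = 5*w - 4 = -4 + 5*w)
o(-220, -78) + y(57) = (-41 - 220)/(-78 - 220) + (-4 + 5*57) = -261/(-298) + (-4 + 285) = -1/298*(-261) + 281 = 261/298 + 281 = 83999/298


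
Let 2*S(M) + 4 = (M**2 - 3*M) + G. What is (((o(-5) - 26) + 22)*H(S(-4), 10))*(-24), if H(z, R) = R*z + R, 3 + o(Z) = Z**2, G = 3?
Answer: -62640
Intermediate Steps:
S(M) = -1/2 + M**2/2 - 3*M/2 (S(M) = -2 + ((M**2 - 3*M) + 3)/2 = -2 + (3 + M**2 - 3*M)/2 = -2 + (3/2 + M**2/2 - 3*M/2) = -1/2 + M**2/2 - 3*M/2)
o(Z) = -3 + Z**2
H(z, R) = R + R*z
(((o(-5) - 26) + 22)*H(S(-4), 10))*(-24) = ((((-3 + (-5)**2) - 26) + 22)*(10*(1 + (-1/2 + (1/2)*(-4)**2 - 3/2*(-4)))))*(-24) = ((((-3 + 25) - 26) + 22)*(10*(1 + (-1/2 + (1/2)*16 + 6))))*(-24) = (((22 - 26) + 22)*(10*(1 + (-1/2 + 8 + 6))))*(-24) = ((-4 + 22)*(10*(1 + 27/2)))*(-24) = (18*(10*(29/2)))*(-24) = (18*145)*(-24) = 2610*(-24) = -62640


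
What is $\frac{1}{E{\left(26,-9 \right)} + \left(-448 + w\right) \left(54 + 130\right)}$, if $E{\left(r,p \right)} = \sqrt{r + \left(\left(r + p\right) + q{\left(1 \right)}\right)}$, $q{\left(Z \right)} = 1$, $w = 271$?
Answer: $- \frac{8142}{265168645} - \frac{\sqrt{11}}{530337290} \approx -3.0711 \cdot 10^{-5}$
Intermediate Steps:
$E{\left(r,p \right)} = \sqrt{1 + p + 2 r}$ ($E{\left(r,p \right)} = \sqrt{r + \left(\left(r + p\right) + 1\right)} = \sqrt{r + \left(\left(p + r\right) + 1\right)} = \sqrt{r + \left(1 + p + r\right)} = \sqrt{1 + p + 2 r}$)
$\frac{1}{E{\left(26,-9 \right)} + \left(-448 + w\right) \left(54 + 130\right)} = \frac{1}{\sqrt{1 - 9 + 2 \cdot 26} + \left(-448 + 271\right) \left(54 + 130\right)} = \frac{1}{\sqrt{1 - 9 + 52} - 32568} = \frac{1}{\sqrt{44} - 32568} = \frac{1}{2 \sqrt{11} - 32568} = \frac{1}{-32568 + 2 \sqrt{11}}$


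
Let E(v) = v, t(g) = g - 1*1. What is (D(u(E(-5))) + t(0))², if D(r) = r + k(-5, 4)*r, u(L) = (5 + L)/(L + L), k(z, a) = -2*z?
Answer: 1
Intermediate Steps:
t(g) = -1 + g (t(g) = g - 1 = -1 + g)
u(L) = (5 + L)/(2*L) (u(L) = (5 + L)/((2*L)) = (5 + L)*(1/(2*L)) = (5 + L)/(2*L))
D(r) = 11*r (D(r) = r + (-2*(-5))*r = r + 10*r = 11*r)
(D(u(E(-5))) + t(0))² = (11*((½)*(5 - 5)/(-5)) + (-1 + 0))² = (11*((½)*(-⅕)*0) - 1)² = (11*0 - 1)² = (0 - 1)² = (-1)² = 1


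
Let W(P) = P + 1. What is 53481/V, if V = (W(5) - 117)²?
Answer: 17827/4107 ≈ 4.3406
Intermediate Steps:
W(P) = 1 + P
V = 12321 (V = ((1 + 5) - 117)² = (6 - 117)² = (-111)² = 12321)
53481/V = 53481/12321 = 53481*(1/12321) = 17827/4107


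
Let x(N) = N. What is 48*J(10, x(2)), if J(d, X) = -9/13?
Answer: -432/13 ≈ -33.231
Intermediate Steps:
J(d, X) = -9/13 (J(d, X) = -9*1/13 = -9/13)
48*J(10, x(2)) = 48*(-9/13) = -432/13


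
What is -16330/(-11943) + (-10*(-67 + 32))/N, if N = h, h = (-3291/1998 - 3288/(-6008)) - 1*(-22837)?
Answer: 188607746495230/136409850625203 ≈ 1.3827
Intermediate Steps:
h = 11421740821/500166 (h = (-3291*1/1998 - 3288*(-1/6008)) + 22837 = (-1097/666 + 411/751) + 22837 = -550121/500166 + 22837 = 11421740821/500166 ≈ 22836.)
N = 11421740821/500166 ≈ 22836.
-16330/(-11943) + (-10*(-67 + 32))/N = -16330/(-11943) + (-10*(-67 + 32))/(11421740821/500166) = -16330*(-1/11943) - 10*(-35)*(500166/11421740821) = 16330/11943 + 350*(500166/11421740821) = 16330/11943 + 175058100/11421740821 = 188607746495230/136409850625203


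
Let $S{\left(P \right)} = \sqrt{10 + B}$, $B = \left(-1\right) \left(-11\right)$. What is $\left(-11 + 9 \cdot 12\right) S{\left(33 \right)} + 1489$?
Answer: $1489 + 97 \sqrt{21} \approx 1933.5$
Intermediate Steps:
$B = 11$
$S{\left(P \right)} = \sqrt{21}$ ($S{\left(P \right)} = \sqrt{10 + 11} = \sqrt{21}$)
$\left(-11 + 9 \cdot 12\right) S{\left(33 \right)} + 1489 = \left(-11 + 9 \cdot 12\right) \sqrt{21} + 1489 = \left(-11 + 108\right) \sqrt{21} + 1489 = 97 \sqrt{21} + 1489 = 1489 + 97 \sqrt{21}$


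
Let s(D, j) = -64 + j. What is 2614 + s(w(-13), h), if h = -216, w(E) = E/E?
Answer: 2334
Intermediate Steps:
w(E) = 1
2614 + s(w(-13), h) = 2614 + (-64 - 216) = 2614 - 280 = 2334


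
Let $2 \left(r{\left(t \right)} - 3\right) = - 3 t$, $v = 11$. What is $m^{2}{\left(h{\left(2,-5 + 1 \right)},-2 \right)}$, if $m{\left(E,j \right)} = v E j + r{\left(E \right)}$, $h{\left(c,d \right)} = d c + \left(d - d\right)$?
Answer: $36481$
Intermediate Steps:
$r{\left(t \right)} = 3 - \frac{3 t}{2}$ ($r{\left(t \right)} = 3 + \frac{\left(-3\right) t}{2} = 3 - \frac{3 t}{2}$)
$h{\left(c,d \right)} = c d$ ($h{\left(c,d \right)} = c d + 0 = c d$)
$m{\left(E,j \right)} = 3 - \frac{3 E}{2} + 11 E j$ ($m{\left(E,j \right)} = 11 E j - \left(-3 + \frac{3 E}{2}\right) = 3 - \frac{3 E}{2} + 11 E j$)
$m^{2}{\left(h{\left(2,-5 + 1 \right)},-2 \right)} = \left(3 - \frac{3 \cdot 2 \left(-5 + 1\right)}{2} + 11 \cdot 2 \left(-5 + 1\right) \left(-2\right)\right)^{2} = \left(3 - \frac{3 \cdot 2 \left(-4\right)}{2} + 11 \cdot 2 \left(-4\right) \left(-2\right)\right)^{2} = \left(3 - -12 + 11 \left(-8\right) \left(-2\right)\right)^{2} = \left(3 + 12 + 176\right)^{2} = 191^{2} = 36481$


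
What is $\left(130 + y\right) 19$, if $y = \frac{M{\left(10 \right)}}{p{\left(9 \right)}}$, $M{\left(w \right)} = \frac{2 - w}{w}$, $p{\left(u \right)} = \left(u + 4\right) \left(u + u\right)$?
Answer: $\frac{1444912}{585} \approx 2469.9$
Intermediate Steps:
$p{\left(u \right)} = 2 u \left(4 + u\right)$ ($p{\left(u \right)} = \left(4 + u\right) 2 u = 2 u \left(4 + u\right)$)
$M{\left(w \right)} = \frac{2 - w}{w}$
$y = - \frac{2}{585}$ ($y = \frac{\frac{1}{10} \left(2 - 10\right)}{2 \cdot 9 \left(4 + 9\right)} = \frac{\frac{1}{10} \left(2 - 10\right)}{2 \cdot 9 \cdot 13} = \frac{\frac{1}{10} \left(-8\right)}{234} = \left(- \frac{4}{5}\right) \frac{1}{234} = - \frac{2}{585} \approx -0.0034188$)
$\left(130 + y\right) 19 = \left(130 - \frac{2}{585}\right) 19 = \frac{76048}{585} \cdot 19 = \frac{1444912}{585}$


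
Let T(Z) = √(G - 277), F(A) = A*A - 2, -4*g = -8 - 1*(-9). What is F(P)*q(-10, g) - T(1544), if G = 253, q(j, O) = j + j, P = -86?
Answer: -147880 - 2*I*√6 ≈ -1.4788e+5 - 4.899*I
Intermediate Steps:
g = -¼ (g = -(-8 - 1*(-9))/4 = -(-8 + 9)/4 = -¼*1 = -¼ ≈ -0.25000)
q(j, O) = 2*j
F(A) = -2 + A² (F(A) = A² - 2 = -2 + A²)
T(Z) = 2*I*√6 (T(Z) = √(253 - 277) = √(-24) = 2*I*√6)
F(P)*q(-10, g) - T(1544) = (-2 + (-86)²)*(2*(-10)) - 2*I*√6 = (-2 + 7396)*(-20) - 2*I*√6 = 7394*(-20) - 2*I*√6 = -147880 - 2*I*√6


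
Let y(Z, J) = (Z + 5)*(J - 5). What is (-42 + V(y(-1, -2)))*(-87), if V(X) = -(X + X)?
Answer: -1218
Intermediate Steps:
y(Z, J) = (-5 + J)*(5 + Z) (y(Z, J) = (5 + Z)*(-5 + J) = (-5 + J)*(5 + Z))
V(X) = -2*X
(-42 + V(y(-1, -2)))*(-87) = (-42 - 2*(-25 - 5*(-1) + 5*(-2) - 2*(-1)))*(-87) = (-42 - 2*(-25 + 5 - 10 + 2))*(-87) = (-42 - 2*(-28))*(-87) = (-42 + 56)*(-87) = 14*(-87) = -1218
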